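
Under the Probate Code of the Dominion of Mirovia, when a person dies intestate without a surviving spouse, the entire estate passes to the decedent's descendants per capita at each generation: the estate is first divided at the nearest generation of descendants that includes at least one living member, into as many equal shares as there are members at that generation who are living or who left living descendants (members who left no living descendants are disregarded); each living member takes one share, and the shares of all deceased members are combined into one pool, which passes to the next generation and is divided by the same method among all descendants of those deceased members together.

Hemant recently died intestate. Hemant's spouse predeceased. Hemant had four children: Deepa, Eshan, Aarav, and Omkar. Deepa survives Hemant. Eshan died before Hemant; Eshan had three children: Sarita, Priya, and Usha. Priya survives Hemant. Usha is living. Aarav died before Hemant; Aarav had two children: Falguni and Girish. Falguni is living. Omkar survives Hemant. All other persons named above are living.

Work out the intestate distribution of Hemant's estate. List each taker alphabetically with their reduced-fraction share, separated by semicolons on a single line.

There is no surviving spouse, so the entire estate passes to Hemant's descendants per capita at each generation.
At generation 1 (Deepa, Eshan, Aarav, Omkar) there are 4 shares of (1)/4 = 1/4 each.
Living: Deepa and Omkar — each takes 1/4.
Deceased: Eshan and Aarav. Their combined 1/2 is pooled and carried to generation 2.
At generation 2 (Sarita, Priya, Usha, Falguni, Girish) there are 5 shares of (1/2)/5 = 1/10 each.
Living: Sarita, Priya, Usha, Falguni, and Girish — each takes 1/10.

Deepa 1/4; Falguni 1/10; Girish 1/10; Omkar 1/4; Priya 1/10; Sarita 1/10; Usha 1/10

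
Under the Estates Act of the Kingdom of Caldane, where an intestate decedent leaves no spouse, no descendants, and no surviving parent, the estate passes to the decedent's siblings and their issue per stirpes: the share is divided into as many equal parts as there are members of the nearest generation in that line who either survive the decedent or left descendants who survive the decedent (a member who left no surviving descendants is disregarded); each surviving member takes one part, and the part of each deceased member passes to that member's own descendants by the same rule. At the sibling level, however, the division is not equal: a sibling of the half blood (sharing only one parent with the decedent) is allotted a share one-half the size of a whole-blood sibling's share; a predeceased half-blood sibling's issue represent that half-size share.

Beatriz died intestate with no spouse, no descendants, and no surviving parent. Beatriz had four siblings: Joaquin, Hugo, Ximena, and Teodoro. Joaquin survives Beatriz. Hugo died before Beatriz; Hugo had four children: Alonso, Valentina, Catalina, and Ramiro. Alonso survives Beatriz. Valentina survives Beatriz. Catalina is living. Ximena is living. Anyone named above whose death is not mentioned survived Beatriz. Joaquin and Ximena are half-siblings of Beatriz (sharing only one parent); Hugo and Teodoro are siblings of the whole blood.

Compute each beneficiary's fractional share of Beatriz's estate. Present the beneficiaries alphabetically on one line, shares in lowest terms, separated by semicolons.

Alonso 1/12; Catalina 1/12; Joaquin 1/6; Ramiro 1/12; Teodoro 1/3; Valentina 1/12; Ximena 1/6

No spouse, descendants, or parent survives, so the estate passes to Beatriz's siblings per stirpes.
Half-blood siblings count for one-half the weight of whole-blood siblings at the initial division.
Dividing 1 in proportion to weights (total weight 3): Joaquin (weight 1/2) → 1/6; Hugo (weight 1) → 1/3; Ximena (weight 1/2) → 1/6; Teodoro (weight 1) → 1/3.
Joaquin is living and takes 1/6.
Hugo predeceased; the 1/3 allotted to Hugo's branch passes to Hugo's issue by representation.
The 1/3 is divided into 4 equal shares of 1/12 among Alonso, Valentina, Catalina, Ramiro.
Alonso is living and takes 1/12.
Valentina is living and takes 1/12.
Catalina is living and takes 1/12.
Ramiro is living and takes 1/12.
Ximena is living and takes 1/6.
Teodoro is living and takes 1/3.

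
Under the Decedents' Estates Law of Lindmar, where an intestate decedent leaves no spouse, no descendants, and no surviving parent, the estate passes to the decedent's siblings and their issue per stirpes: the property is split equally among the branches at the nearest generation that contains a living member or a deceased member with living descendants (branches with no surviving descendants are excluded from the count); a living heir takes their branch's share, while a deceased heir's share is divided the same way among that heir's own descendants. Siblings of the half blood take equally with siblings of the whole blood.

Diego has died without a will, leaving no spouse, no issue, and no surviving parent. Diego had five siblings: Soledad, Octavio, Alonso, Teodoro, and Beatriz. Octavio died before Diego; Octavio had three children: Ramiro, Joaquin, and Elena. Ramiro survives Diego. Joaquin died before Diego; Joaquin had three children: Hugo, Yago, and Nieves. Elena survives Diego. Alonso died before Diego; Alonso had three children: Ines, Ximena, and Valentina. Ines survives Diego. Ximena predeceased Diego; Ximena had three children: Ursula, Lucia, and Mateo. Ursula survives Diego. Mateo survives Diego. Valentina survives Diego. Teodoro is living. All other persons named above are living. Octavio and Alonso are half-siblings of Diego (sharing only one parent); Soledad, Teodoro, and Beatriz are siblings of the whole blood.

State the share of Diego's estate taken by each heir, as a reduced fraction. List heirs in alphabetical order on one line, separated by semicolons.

Beatriz 1/5; Elena 1/15; Hugo 1/45; Ines 1/15; Lucia 1/45; Mateo 1/45; Nieves 1/45; Ramiro 1/15; Soledad 1/5; Teodoro 1/5; Ursula 1/45; Valentina 1/15; Yago 1/45

No spouse, descendants, or parent survives, so the estate passes to Diego's siblings per stirpes.
Half-blood and whole-blood siblings take equally under the stated rule.
The estate is divided into 5 equal shares of 1/5 among Soledad, Octavio, Alonso, Teodoro, Beatriz.
Soledad is living and takes 1/5.
Octavio predeceased; the 1/5 allotted to Octavio's branch passes to Octavio's issue by representation.
The 1/5 is divided into 3 equal shares of 1/15 among Ramiro, Joaquin, Elena.
Ramiro is living and takes 1/15.
Joaquin predeceased; the 1/15 allotted to Joaquin's branch passes to Joaquin's issue by representation.
The 1/15 is divided into 3 equal shares of 1/45 among Hugo, Yago, Nieves.
Hugo is living and takes 1/45.
Yago is living and takes 1/45.
Nieves is living and takes 1/45.
Elena is living and takes 1/15.
Alonso predeceased; the 1/5 allotted to Alonso's branch passes to Alonso's issue by representation.
The 1/5 is divided into 3 equal shares of 1/15 among Ines, Ximena, Valentina.
Ines is living and takes 1/15.
Ximena predeceased; the 1/15 allotted to Ximena's branch passes to Ximena's issue by representation.
The 1/15 is divided into 3 equal shares of 1/45 among Ursula, Lucia, Mateo.
Ursula is living and takes 1/45.
Lucia is living and takes 1/45.
Mateo is living and takes 1/45.
Valentina is living and takes 1/15.
Teodoro is living and takes 1/5.
Beatriz is living and takes 1/5.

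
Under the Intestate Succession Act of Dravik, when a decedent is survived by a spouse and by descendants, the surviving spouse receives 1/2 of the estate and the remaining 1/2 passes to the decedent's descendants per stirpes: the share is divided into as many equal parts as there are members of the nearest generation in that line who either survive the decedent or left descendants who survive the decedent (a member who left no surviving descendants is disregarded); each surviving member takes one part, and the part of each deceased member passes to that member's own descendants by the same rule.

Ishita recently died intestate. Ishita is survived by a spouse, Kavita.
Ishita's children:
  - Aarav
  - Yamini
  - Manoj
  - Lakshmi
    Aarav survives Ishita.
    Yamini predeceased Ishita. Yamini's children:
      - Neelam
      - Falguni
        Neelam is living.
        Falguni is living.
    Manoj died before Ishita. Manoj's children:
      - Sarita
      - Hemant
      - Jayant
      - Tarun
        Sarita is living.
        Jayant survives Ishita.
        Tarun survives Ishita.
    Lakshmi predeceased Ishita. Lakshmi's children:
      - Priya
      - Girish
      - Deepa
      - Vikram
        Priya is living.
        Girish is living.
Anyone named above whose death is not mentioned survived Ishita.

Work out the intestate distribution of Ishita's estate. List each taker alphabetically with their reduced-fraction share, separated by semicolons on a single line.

Aarav 1/8; Deepa 1/32; Falguni 1/16; Girish 1/32; Hemant 1/32; Jayant 1/32; Kavita 1/2; Neelam 1/16; Priya 1/32; Sarita 1/32; Tarun 1/32; Vikram 1/32

Kavita, as surviving spouse, takes 1/2.
The remaining 1/2 passes to Ishita's descendants per stirpes.
The 1/2 is divided into 4 equal shares of 1/8 among Aarav, Yamini, Manoj, Lakshmi.
Aarav is living and takes 1/8.
Yamini predeceased; the 1/8 allotted to Yamini's branch passes to Yamini's issue by representation.
The 1/8 is divided into 2 equal shares of 1/16 among Neelam, Falguni.
Neelam is living and takes 1/16.
Falguni is living and takes 1/16.
Manoj predeceased; the 1/8 allotted to Manoj's branch passes to Manoj's issue by representation.
The 1/8 is divided into 4 equal shares of 1/32 among Sarita, Hemant, Jayant, Tarun.
Sarita is living and takes 1/32.
Hemant is living and takes 1/32.
Jayant is living and takes 1/32.
Tarun is living and takes 1/32.
Lakshmi predeceased; the 1/8 allotted to Lakshmi's branch passes to Lakshmi's issue by representation.
The 1/8 is divided into 4 equal shares of 1/32 among Priya, Girish, Deepa, Vikram.
Priya is living and takes 1/32.
Girish is living and takes 1/32.
Deepa is living and takes 1/32.
Vikram is living and takes 1/32.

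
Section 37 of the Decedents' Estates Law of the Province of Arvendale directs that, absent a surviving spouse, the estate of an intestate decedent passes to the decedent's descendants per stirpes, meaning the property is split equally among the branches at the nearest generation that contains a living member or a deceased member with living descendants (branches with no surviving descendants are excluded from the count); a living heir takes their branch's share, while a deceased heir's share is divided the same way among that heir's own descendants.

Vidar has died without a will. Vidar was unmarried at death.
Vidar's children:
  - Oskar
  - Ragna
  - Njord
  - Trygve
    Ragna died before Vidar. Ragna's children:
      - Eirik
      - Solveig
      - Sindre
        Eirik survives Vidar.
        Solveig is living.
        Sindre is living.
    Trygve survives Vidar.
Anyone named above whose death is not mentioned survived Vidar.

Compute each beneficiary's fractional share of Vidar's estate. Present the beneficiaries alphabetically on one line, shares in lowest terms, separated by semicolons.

There is no surviving spouse, so the entire estate passes to Vidar's descendants per stirpes.
The estate is divided into 4 equal shares of 1/4 among Oskar, Ragna, Njord, Trygve.
Oskar is living and takes 1/4.
Ragna predeceased; the 1/4 allotted to Ragna's branch passes to Ragna's issue by representation.
The 1/4 is divided into 3 equal shares of 1/12 among Eirik, Solveig, Sindre.
Eirik is living and takes 1/12.
Solveig is living and takes 1/12.
Sindre is living and takes 1/12.
Njord is living and takes 1/4.
Trygve is living and takes 1/4.

Eirik 1/12; Njord 1/4; Oskar 1/4; Sindre 1/12; Solveig 1/12; Trygve 1/4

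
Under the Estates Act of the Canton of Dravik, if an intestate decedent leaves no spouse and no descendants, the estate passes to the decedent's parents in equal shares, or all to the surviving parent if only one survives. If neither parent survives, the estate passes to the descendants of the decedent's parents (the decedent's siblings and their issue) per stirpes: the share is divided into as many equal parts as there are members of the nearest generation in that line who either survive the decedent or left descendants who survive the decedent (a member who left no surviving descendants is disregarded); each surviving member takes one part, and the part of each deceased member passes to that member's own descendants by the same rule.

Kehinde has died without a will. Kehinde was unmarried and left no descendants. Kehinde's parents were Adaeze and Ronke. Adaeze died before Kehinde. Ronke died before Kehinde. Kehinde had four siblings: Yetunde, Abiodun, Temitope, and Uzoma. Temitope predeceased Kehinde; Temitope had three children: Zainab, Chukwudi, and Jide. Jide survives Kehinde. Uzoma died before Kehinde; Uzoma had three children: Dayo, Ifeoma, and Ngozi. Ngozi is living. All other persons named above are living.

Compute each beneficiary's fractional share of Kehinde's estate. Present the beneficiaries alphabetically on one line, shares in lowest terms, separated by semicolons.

Neither parent survives and there are no descendants, so the estate passes to Kehinde's siblings and their issue per stirpes.
The estate is divided into 4 equal shares of 1/4 among Yetunde, Abiodun, Temitope, Uzoma.
Yetunde is living and takes 1/4.
Abiodun is living and takes 1/4.
Temitope predeceased; the 1/4 allotted to Temitope's branch passes to Temitope's issue by representation.
The 1/4 is divided into 3 equal shares of 1/12 among Zainab, Chukwudi, Jide.
Zainab is living and takes 1/12.
Chukwudi is living and takes 1/12.
Jide is living and takes 1/12.
Uzoma predeceased; the 1/4 allotted to Uzoma's branch passes to Uzoma's issue by representation.
The 1/4 is divided into 3 equal shares of 1/12 among Dayo, Ifeoma, Ngozi.
Dayo is living and takes 1/12.
Ifeoma is living and takes 1/12.
Ngozi is living and takes 1/12.

Abiodun 1/4; Chukwudi 1/12; Dayo 1/12; Ifeoma 1/12; Jide 1/12; Ngozi 1/12; Yetunde 1/4; Zainab 1/12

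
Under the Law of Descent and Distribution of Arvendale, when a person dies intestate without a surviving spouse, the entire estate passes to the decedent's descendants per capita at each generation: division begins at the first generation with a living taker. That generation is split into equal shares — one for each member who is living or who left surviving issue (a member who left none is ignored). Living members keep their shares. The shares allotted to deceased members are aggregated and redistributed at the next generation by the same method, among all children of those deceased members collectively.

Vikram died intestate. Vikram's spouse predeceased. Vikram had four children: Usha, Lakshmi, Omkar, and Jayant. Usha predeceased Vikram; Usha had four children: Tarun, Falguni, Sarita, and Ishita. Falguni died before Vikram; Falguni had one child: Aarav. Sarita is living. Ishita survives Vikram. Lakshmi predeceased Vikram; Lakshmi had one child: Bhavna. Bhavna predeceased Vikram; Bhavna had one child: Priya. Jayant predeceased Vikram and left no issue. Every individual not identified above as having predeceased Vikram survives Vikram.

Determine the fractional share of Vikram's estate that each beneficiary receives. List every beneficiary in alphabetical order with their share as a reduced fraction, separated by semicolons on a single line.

Aarav 2/15; Ishita 2/15; Omkar 1/3; Priya 2/15; Sarita 2/15; Tarun 2/15

There is no surviving spouse, so the entire estate passes to Vikram's descendants per capita at each generation.
At generation 1 (Usha, Lakshmi, Omkar) there are 3 shares of (1)/3 = 1/3 each.
Living: Omkar — each takes 1/3.
Deceased: Usha and Lakshmi. Their combined 2/3 is pooled and carried to generation 2.
At generation 2 (Tarun, Falguni, Sarita, Ishita, Bhavna) there are 5 shares of (2/3)/5 = 2/15 each.
Living: Tarun, Sarita, and Ishita — each takes 2/15.
Deceased: Falguni and Bhavna. Their combined 4/15 is pooled and carried to generation 3.
At generation 3 (Aarav, Priya) there are 2 shares of (4/15)/2 = 2/15 each.
Living: Aarav and Priya — each takes 2/15.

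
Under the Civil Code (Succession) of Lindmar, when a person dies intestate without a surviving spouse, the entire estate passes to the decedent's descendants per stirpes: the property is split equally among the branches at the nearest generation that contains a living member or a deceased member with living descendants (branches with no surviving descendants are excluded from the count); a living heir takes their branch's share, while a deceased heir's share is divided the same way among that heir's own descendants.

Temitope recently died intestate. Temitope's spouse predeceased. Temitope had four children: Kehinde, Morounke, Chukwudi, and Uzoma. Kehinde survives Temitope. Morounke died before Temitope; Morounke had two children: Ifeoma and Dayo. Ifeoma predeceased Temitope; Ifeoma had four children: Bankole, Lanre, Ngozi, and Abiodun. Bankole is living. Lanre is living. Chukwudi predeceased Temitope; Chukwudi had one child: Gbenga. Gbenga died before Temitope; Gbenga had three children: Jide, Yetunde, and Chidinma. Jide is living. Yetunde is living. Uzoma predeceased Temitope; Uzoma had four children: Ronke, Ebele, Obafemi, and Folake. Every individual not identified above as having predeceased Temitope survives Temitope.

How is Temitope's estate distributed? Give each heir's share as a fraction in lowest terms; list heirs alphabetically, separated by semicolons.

There is no surviving spouse, so the entire estate passes to Temitope's descendants per stirpes.
The estate is divided into 4 equal shares of 1/4 among Kehinde, Morounke, Chukwudi, Uzoma.
Kehinde is living and takes 1/4.
Morounke predeceased; the 1/4 allotted to Morounke's branch passes to Morounke's issue by representation.
The 1/4 is divided into 2 equal shares of 1/8 among Ifeoma, Dayo.
Ifeoma predeceased; the 1/8 allotted to Ifeoma's branch passes to Ifeoma's issue by representation.
The 1/8 is divided into 4 equal shares of 1/32 among Bankole, Lanre, Ngozi, Abiodun.
Bankole is living and takes 1/32.
Lanre is living and takes 1/32.
Ngozi is living and takes 1/32.
Abiodun is living and takes 1/32.
Dayo is living and takes 1/8.
Chukwudi predeceased; the 1/4 allotted to Chukwudi's branch passes to Chukwudi's issue by representation.
Gbenga's line is the sole branch at this level, so the full 1/4 passes to Gbenga's issue by representation.
The 1/4 is divided into 3 equal shares of 1/12 among Jide, Yetunde, Chidinma.
Jide is living and takes 1/12.
Yetunde is living and takes 1/12.
Chidinma is living and takes 1/12.
Uzoma predeceased; the 1/4 allotted to Uzoma's branch passes to Uzoma's issue by representation.
The 1/4 is divided into 4 equal shares of 1/16 among Ronke, Ebele, Obafemi, Folake.
Ronke is living and takes 1/16.
Ebele is living and takes 1/16.
Obafemi is living and takes 1/16.
Folake is living and takes 1/16.

Abiodun 1/32; Bankole 1/32; Chidinma 1/12; Dayo 1/8; Ebele 1/16; Folake 1/16; Jide 1/12; Kehinde 1/4; Lanre 1/32; Ngozi 1/32; Obafemi 1/16; Ronke 1/16; Yetunde 1/12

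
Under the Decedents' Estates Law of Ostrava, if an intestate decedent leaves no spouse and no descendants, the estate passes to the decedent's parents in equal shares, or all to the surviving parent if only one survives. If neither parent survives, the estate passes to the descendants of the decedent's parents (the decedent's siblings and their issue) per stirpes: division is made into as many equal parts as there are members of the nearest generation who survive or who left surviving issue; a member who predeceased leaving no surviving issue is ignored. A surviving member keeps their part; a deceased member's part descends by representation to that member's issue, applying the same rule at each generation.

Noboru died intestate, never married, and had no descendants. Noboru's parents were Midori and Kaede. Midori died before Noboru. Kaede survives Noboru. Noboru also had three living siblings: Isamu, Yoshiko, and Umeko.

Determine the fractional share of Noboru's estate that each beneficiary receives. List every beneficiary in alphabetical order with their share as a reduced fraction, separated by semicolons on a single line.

Kaede 1

Only one parent, Kaede, survives, so Kaede takes the entire estate. The siblings take nothing because a surviving parent has priority.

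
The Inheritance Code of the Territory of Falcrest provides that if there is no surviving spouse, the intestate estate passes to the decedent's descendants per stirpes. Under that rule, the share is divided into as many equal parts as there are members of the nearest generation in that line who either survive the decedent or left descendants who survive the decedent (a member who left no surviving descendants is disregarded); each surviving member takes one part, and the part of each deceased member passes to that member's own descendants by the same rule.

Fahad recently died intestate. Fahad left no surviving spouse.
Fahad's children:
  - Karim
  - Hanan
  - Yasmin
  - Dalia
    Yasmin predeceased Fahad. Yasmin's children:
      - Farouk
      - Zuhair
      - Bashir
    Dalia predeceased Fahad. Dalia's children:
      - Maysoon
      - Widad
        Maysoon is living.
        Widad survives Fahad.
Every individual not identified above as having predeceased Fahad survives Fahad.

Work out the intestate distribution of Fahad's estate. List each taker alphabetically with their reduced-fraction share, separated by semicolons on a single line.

Bashir 1/12; Farouk 1/12; Hanan 1/4; Karim 1/4; Maysoon 1/8; Widad 1/8; Zuhair 1/12

There is no surviving spouse, so the entire estate passes to Fahad's descendants per stirpes.
The estate is divided into 4 equal shares of 1/4 among Karim, Hanan, Yasmin, Dalia.
Karim is living and takes 1/4.
Hanan is living and takes 1/4.
Yasmin predeceased; the 1/4 allotted to Yasmin's branch passes to Yasmin's issue by representation.
The 1/4 is divided into 3 equal shares of 1/12 among Farouk, Zuhair, Bashir.
Farouk is living and takes 1/12.
Zuhair is living and takes 1/12.
Bashir is living and takes 1/12.
Dalia predeceased; the 1/4 allotted to Dalia's branch passes to Dalia's issue by representation.
The 1/4 is divided into 2 equal shares of 1/8 among Maysoon, Widad.
Maysoon is living and takes 1/8.
Widad is living and takes 1/8.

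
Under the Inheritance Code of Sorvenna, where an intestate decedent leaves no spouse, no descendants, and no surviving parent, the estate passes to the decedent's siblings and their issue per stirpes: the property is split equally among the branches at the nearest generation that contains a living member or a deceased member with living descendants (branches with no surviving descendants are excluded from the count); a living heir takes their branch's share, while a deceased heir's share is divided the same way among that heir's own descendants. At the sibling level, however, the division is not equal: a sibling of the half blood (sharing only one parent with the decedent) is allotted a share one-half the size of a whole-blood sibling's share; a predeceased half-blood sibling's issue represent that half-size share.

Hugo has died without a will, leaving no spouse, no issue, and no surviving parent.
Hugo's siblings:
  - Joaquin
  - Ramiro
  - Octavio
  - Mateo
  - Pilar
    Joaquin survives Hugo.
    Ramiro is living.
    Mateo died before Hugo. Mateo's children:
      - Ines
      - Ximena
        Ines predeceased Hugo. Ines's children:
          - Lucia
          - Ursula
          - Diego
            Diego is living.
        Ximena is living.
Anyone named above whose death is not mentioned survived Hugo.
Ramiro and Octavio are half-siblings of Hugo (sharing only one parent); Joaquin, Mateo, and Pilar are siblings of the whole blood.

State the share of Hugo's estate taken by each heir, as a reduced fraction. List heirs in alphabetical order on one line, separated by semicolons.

No spouse, descendants, or parent survives, so the estate passes to Hugo's siblings per stirpes.
Half-blood siblings count for one-half the weight of whole-blood siblings at the initial division.
Dividing 1 in proportion to weights (total weight 4): Joaquin (weight 1) → 1/4; Ramiro (weight 1/2) → 1/8; Octavio (weight 1/2) → 1/8; Mateo (weight 1) → 1/4; Pilar (weight 1) → 1/4.
Joaquin is living and takes 1/4.
Ramiro is living and takes 1/8.
Octavio is living and takes 1/8.
Mateo predeceased; the 1/4 allotted to Mateo's branch passes to Mateo's issue by representation.
The 1/4 is divided into 2 equal shares of 1/8 among Ines, Ximena.
Ines predeceased; the 1/8 allotted to Ines's branch passes to Ines's issue by representation.
The 1/8 is divided into 3 equal shares of 1/24 among Lucia, Ursula, Diego.
Lucia is living and takes 1/24.
Ursula is living and takes 1/24.
Diego is living and takes 1/24.
Ximena is living and takes 1/8.
Pilar is living and takes 1/4.

Diego 1/24; Joaquin 1/4; Lucia 1/24; Octavio 1/8; Pilar 1/4; Ramiro 1/8; Ursula 1/24; Ximena 1/8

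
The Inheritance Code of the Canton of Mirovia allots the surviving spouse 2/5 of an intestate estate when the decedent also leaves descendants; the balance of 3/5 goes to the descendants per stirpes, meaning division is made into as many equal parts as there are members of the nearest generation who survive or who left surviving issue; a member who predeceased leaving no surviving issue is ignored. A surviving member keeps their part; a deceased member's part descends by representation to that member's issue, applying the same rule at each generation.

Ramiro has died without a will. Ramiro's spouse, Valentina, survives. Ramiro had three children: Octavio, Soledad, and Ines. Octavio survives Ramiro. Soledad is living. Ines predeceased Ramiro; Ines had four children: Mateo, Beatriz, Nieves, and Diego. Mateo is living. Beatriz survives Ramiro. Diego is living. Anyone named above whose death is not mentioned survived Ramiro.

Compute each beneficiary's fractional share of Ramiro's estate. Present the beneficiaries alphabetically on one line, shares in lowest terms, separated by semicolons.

Valentina, as surviving spouse, takes 2/5.
The remaining 3/5 passes to Ramiro's descendants per stirpes.
The 3/5 is divided into 3 equal shares of 1/5 among Octavio, Soledad, Ines.
Octavio is living and takes 1/5.
Soledad is living and takes 1/5.
Ines predeceased; the 1/5 allotted to Ines's branch passes to Ines's issue by representation.
The 1/5 is divided into 4 equal shares of 1/20 among Mateo, Beatriz, Nieves, Diego.
Mateo is living and takes 1/20.
Beatriz is living and takes 1/20.
Nieves is living and takes 1/20.
Diego is living and takes 1/20.

Beatriz 1/20; Diego 1/20; Mateo 1/20; Nieves 1/20; Octavio 1/5; Soledad 1/5; Valentina 2/5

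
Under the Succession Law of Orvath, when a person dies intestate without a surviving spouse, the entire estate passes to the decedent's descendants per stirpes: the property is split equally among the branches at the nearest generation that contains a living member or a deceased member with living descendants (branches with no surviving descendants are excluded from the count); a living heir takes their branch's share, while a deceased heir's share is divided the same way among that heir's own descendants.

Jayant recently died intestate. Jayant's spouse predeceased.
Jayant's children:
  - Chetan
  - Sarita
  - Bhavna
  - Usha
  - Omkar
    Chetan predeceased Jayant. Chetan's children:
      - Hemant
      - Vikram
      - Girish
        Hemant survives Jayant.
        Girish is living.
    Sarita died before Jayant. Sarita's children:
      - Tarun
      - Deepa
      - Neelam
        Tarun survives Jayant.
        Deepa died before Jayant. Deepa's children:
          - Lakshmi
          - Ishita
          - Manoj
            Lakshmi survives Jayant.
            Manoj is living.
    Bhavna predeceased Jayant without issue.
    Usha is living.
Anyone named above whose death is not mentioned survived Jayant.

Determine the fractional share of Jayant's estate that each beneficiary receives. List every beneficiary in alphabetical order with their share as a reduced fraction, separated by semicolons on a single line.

Girish 1/12; Hemant 1/12; Ishita 1/36; Lakshmi 1/36; Manoj 1/36; Neelam 1/12; Omkar 1/4; Tarun 1/12; Usha 1/4; Vikram 1/12

There is no surviving spouse, so the entire estate passes to Jayant's descendants per stirpes.
Bhavna left no surviving issue, so that branch lapses and is disregarded.
The estate is divided into 4 equal shares of 1/4 among Chetan, Sarita, Usha, Omkar.
Chetan predeceased; the 1/4 allotted to Chetan's branch passes to Chetan's issue by representation.
The 1/4 is divided into 3 equal shares of 1/12 among Hemant, Vikram, Girish.
Hemant is living and takes 1/12.
Vikram is living and takes 1/12.
Girish is living and takes 1/12.
Sarita predeceased; the 1/4 allotted to Sarita's branch passes to Sarita's issue by representation.
The 1/4 is divided into 3 equal shares of 1/12 among Tarun, Deepa, Neelam.
Tarun is living and takes 1/12.
Deepa predeceased; the 1/12 allotted to Deepa's branch passes to Deepa's issue by representation.
The 1/12 is divided into 3 equal shares of 1/36 among Lakshmi, Ishita, Manoj.
Lakshmi is living and takes 1/36.
Ishita is living and takes 1/36.
Manoj is living and takes 1/36.
Neelam is living and takes 1/12.
Usha is living and takes 1/4.
Omkar is living and takes 1/4.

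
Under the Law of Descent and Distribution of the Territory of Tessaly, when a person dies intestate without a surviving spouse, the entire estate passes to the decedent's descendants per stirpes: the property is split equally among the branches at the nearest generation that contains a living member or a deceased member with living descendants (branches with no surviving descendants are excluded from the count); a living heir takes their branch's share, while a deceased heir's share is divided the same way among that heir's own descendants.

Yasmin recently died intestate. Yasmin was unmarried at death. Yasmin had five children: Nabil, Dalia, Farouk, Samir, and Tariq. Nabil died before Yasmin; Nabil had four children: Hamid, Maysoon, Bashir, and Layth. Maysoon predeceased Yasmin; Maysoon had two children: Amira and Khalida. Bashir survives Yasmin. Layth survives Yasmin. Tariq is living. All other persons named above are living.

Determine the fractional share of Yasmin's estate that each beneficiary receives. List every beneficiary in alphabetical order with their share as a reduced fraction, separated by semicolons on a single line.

Amira 1/40; Bashir 1/20; Dalia 1/5; Farouk 1/5; Hamid 1/20; Khalida 1/40; Layth 1/20; Samir 1/5; Tariq 1/5

There is no surviving spouse, so the entire estate passes to Yasmin's descendants per stirpes.
The estate is divided into 5 equal shares of 1/5 among Nabil, Dalia, Farouk, Samir, Tariq.
Nabil predeceased; the 1/5 allotted to Nabil's branch passes to Nabil's issue by representation.
The 1/5 is divided into 4 equal shares of 1/20 among Hamid, Maysoon, Bashir, Layth.
Hamid is living and takes 1/20.
Maysoon predeceased; the 1/20 allotted to Maysoon's branch passes to Maysoon's issue by representation.
The 1/20 is divided into 2 equal shares of 1/40 among Amira, Khalida.
Amira is living and takes 1/40.
Khalida is living and takes 1/40.
Bashir is living and takes 1/20.
Layth is living and takes 1/20.
Dalia is living and takes 1/5.
Farouk is living and takes 1/5.
Samir is living and takes 1/5.
Tariq is living and takes 1/5.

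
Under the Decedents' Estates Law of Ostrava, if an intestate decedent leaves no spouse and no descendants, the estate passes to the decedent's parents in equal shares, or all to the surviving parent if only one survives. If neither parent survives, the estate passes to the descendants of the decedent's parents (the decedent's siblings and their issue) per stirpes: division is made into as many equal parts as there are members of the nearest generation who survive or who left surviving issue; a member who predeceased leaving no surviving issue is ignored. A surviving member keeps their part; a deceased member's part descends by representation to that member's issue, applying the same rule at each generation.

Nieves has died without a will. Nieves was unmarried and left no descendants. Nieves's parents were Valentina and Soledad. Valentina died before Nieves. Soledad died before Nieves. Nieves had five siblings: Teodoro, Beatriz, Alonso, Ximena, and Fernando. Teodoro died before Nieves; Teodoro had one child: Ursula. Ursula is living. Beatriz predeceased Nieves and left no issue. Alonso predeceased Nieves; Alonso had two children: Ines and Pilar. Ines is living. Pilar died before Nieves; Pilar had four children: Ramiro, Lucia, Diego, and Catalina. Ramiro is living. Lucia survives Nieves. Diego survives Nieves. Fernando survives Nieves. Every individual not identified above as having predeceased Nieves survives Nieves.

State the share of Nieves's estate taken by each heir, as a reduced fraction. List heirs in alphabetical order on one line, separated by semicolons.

Neither parent survives and there are no descendants, so the estate passes to Nieves's siblings and their issue per stirpes.
Beatriz left no surviving issue, so that branch lapses and is disregarded.
The estate is divided into 4 equal shares of 1/4 among Teodoro, Alonso, Ximena, Fernando.
Teodoro predeceased; the 1/4 allotted to Teodoro's branch passes to Teodoro's issue by representation.
Ursula is the sole taker at this level and receives the full 1/4.
Alonso predeceased; the 1/4 allotted to Alonso's branch passes to Alonso's issue by representation.
The 1/4 is divided into 2 equal shares of 1/8 among Ines, Pilar.
Ines is living and takes 1/8.
Pilar predeceased; the 1/8 allotted to Pilar's branch passes to Pilar's issue by representation.
The 1/8 is divided into 4 equal shares of 1/32 among Ramiro, Lucia, Diego, Catalina.
Ramiro is living and takes 1/32.
Lucia is living and takes 1/32.
Diego is living and takes 1/32.
Catalina is living and takes 1/32.
Ximena is living and takes 1/4.
Fernando is living and takes 1/4.

Catalina 1/32; Diego 1/32; Fernando 1/4; Ines 1/8; Lucia 1/32; Ramiro 1/32; Ursula 1/4; Ximena 1/4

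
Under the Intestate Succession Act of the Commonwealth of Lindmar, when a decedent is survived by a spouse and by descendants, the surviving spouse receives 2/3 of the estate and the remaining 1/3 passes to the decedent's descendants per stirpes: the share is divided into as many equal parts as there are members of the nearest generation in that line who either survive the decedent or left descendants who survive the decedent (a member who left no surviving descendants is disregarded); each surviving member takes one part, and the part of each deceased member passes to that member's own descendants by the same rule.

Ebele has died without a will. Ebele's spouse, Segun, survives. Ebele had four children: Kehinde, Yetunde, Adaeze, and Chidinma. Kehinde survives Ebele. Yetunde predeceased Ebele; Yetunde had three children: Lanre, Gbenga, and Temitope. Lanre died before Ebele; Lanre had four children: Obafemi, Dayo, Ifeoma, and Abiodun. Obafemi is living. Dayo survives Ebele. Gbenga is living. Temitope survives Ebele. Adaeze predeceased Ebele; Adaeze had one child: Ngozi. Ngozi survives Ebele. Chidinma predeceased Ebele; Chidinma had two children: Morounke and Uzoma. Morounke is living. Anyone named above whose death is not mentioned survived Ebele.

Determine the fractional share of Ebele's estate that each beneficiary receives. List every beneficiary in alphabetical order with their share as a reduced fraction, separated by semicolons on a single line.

Segun, as surviving spouse, takes 2/3.
The remaining 1/3 passes to Ebele's descendants per stirpes.
The 1/3 is divided into 4 equal shares of 1/12 among Kehinde, Yetunde, Adaeze, Chidinma.
Kehinde is living and takes 1/12.
Yetunde predeceased; the 1/12 allotted to Yetunde's branch passes to Yetunde's issue by representation.
The 1/12 is divided into 3 equal shares of 1/36 among Lanre, Gbenga, Temitope.
Lanre predeceased; the 1/36 allotted to Lanre's branch passes to Lanre's issue by representation.
The 1/36 is divided into 4 equal shares of 1/144 among Obafemi, Dayo, Ifeoma, Abiodun.
Obafemi is living and takes 1/144.
Dayo is living and takes 1/144.
Ifeoma is living and takes 1/144.
Abiodun is living and takes 1/144.
Gbenga is living and takes 1/36.
Temitope is living and takes 1/36.
Adaeze predeceased; the 1/12 allotted to Adaeze's branch passes to Adaeze's issue by representation.
Ngozi is the sole taker at this level and receives the full 1/12.
Chidinma predeceased; the 1/12 allotted to Chidinma's branch passes to Chidinma's issue by representation.
The 1/12 is divided into 2 equal shares of 1/24 among Morounke, Uzoma.
Morounke is living and takes 1/24.
Uzoma is living and takes 1/24.

Abiodun 1/144; Dayo 1/144; Gbenga 1/36; Ifeoma 1/144; Kehinde 1/12; Morounke 1/24; Ngozi 1/12; Obafemi 1/144; Segun 2/3; Temitope 1/36; Uzoma 1/24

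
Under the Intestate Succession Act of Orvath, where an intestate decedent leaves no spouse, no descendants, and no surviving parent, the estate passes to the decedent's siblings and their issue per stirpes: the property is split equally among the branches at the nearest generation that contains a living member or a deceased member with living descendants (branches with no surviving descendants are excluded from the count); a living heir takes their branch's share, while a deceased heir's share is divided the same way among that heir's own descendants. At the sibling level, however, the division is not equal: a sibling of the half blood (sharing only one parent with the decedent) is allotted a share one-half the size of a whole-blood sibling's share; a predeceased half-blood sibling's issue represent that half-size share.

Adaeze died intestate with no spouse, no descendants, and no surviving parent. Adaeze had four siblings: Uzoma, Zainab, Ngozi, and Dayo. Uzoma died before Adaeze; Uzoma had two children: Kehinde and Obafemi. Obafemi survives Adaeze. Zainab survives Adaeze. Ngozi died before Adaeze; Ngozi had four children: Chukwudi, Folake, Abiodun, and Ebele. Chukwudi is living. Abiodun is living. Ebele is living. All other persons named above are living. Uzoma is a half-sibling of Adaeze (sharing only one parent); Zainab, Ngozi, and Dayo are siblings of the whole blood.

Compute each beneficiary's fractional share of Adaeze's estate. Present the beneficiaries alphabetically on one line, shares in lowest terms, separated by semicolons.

No spouse, descendants, or parent survives, so the estate passes to Adaeze's siblings per stirpes.
Half-blood siblings count for one-half the weight of whole-blood siblings at the initial division.
Dividing 1 in proportion to weights (total weight 7/2): Uzoma (weight 1/2) → 1/7; Zainab (weight 1) → 2/7; Ngozi (weight 1) → 2/7; Dayo (weight 1) → 2/7.
Uzoma predeceased; the 1/7 allotted to Uzoma's branch passes to Uzoma's issue by representation.
The 1/7 is divided into 2 equal shares of 1/14 among Kehinde, Obafemi.
Kehinde is living and takes 1/14.
Obafemi is living and takes 1/14.
Zainab is living and takes 2/7.
Ngozi predeceased; the 2/7 allotted to Ngozi's branch passes to Ngozi's issue by representation.
The 2/7 is divided into 4 equal shares of 1/14 among Chukwudi, Folake, Abiodun, Ebele.
Chukwudi is living and takes 1/14.
Folake is living and takes 1/14.
Abiodun is living and takes 1/14.
Ebele is living and takes 1/14.
Dayo is living and takes 2/7.

Abiodun 1/14; Chukwudi 1/14; Dayo 2/7; Ebele 1/14; Folake 1/14; Kehinde 1/14; Obafemi 1/14; Zainab 2/7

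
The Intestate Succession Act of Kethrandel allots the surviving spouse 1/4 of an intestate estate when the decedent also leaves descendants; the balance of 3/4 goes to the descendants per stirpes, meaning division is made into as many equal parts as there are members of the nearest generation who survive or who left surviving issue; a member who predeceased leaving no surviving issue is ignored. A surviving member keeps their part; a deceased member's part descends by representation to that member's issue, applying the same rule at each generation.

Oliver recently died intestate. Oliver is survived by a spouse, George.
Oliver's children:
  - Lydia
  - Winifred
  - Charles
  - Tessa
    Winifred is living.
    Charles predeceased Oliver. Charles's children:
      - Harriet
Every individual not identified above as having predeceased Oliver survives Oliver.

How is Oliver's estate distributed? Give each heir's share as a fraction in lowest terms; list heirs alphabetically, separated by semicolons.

George 1/4; Harriet 3/16; Lydia 3/16; Tessa 3/16; Winifred 3/16

George, as surviving spouse, takes 1/4.
The remaining 3/4 passes to Oliver's descendants per stirpes.
The 3/4 is divided into 4 equal shares of 3/16 among Lydia, Winifred, Charles, Tessa.
Lydia is living and takes 3/16.
Winifred is living and takes 3/16.
Charles predeceased; the 3/16 allotted to Charles's branch passes to Charles's issue by representation.
Harriet is the sole taker at this level and receives the full 3/16.
Tessa is living and takes 3/16.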